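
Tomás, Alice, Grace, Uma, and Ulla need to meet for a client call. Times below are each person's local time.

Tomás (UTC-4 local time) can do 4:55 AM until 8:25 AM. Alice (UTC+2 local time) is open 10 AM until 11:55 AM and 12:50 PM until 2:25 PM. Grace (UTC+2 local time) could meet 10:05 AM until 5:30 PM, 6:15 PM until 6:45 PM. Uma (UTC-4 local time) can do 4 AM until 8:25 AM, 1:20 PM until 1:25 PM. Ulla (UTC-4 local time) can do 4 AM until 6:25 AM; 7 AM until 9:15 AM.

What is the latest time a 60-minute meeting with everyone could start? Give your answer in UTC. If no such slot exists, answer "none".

Tomás in UTC: 08:55-12:25 (add 4h to convert from UTC-4).
Alice in UTC: 08:00-09:55, 10:50-12:25 (subtract 2h to convert from UTC+2).
Grace in UTC: 08:05-15:30, 16:15-16:45 (subtract 2h to convert from UTC+2).
Uma in UTC: 08:00-12:25, 17:20-17:25 (add 4h to convert from UTC-4).
Ulla in UTC: 08:00-10:25, 11:00-13:15 (add 4h to convert from UTC-4).
Tomás ∩ Alice: 08:55-09:55, 10:50-12:25.
Tomás ∩ Alice ∩ Grace: 08:55-09:55, 10:50-12:25.
Tomás ∩ Alice ∩ Grace ∩ Uma: 08:55-09:55, 10:50-12:25.
Tomás ∩ Alice ∩ Grace ∩ Uma ∩ Ulla: 08:55-09:55, 11:00-12:25.
The last common window of at least 60 minutes is 11:00-12:25; a 60-minute meeting can start as late as 11:25 and still end by 12:25.

11:25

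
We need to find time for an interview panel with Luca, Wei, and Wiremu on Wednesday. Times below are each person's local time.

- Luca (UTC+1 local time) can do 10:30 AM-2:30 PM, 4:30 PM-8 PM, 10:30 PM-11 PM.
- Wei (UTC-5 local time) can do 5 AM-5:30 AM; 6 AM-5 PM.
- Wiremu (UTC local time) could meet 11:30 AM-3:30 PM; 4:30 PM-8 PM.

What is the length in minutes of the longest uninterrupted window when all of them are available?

150

Luca in UTC: 09:30-13:30, 15:30-19:00, 21:30-22:00 (subtract 1h to convert from UTC+1).
Wei in UTC: 10:00-10:30, 11:00-22:00 (add 5h to convert from UTC-5).
Wiremu in UTC: 11:30-15:30, 16:30-20:00.
Luca ∩ Wei: 10:00-10:30, 11:00-13:30, 15:30-19:00, 21:30-22:00.
Luca ∩ Wei ∩ Wiremu: 11:30-13:30, 16:30-19:00.
The longest is 16:30-19:00 at 150 minutes.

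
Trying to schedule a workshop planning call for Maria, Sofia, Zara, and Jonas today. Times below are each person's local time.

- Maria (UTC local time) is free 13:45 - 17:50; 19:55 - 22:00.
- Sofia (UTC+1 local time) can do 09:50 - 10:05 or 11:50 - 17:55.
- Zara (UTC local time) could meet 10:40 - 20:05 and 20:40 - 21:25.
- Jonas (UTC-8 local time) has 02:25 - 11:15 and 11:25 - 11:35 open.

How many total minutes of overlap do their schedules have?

190

Maria in UTC: 13:45-17:50, 19:55-22:00.
Sofia in UTC: 08:50-09:05, 10:50-16:55 (subtract 1h to convert from UTC+1).
Zara in UTC: 10:40-20:05, 20:40-21:25.
Jonas in UTC: 10:25-19:15, 19:25-19:35 (add 8h to convert from UTC-8).
Maria ∩ Sofia: 13:45-16:55.
Maria ∩ Sofia ∩ Zara: 13:45-16:55.
Maria ∩ Sofia ∩ Zara ∩ Jonas: 13:45-16:55.
So the common availability across everyone is 13:45-16:55.
That's a single block of 190 minutes.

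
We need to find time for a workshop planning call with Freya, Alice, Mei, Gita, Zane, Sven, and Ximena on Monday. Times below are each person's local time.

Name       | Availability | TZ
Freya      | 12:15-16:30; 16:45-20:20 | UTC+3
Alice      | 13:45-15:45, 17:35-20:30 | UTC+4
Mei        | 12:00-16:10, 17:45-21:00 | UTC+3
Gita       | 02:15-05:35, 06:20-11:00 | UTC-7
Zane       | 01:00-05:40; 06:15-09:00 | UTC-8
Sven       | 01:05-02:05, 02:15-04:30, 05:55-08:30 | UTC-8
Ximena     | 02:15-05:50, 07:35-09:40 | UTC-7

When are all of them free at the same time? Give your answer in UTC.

09:45-10:05, 10:15-11:45, 14:45-16:30

Freya in UTC: 09:15-13:30, 13:45-17:20 (subtract 3h to convert from UTC+3).
Alice in UTC: 09:45-11:45, 13:35-16:30 (subtract 4h to convert from UTC+4).
Mei in UTC: 09:00-13:10, 14:45-18:00 (subtract 3h to convert from UTC+3).
Gita in UTC: 09:15-12:35, 13:20-18:00 (add 7h to convert from UTC-7).
Zane in UTC: 09:00-13:40, 14:15-17:00 (add 8h to convert from UTC-8).
Sven in UTC: 09:05-10:05, 10:15-12:30, 13:55-16:30 (add 8h to convert from UTC-8).
Ximena in UTC: 09:15-12:50, 14:35-16:40 (add 7h to convert from UTC-7).
Freya ∩ Alice: 09:45-11:45, 13:45-16:30.
Freya ∩ Alice ∩ Mei: 09:45-11:45, 14:45-16:30.
Freya ∩ Alice ∩ Mei ∩ Gita: 09:45-11:45, 14:45-16:30.
Freya ∩ Alice ∩ Mei ∩ Gita ∩ Zane: 09:45-11:45, 14:45-16:30.
Freya ∩ Alice ∩ Mei ∩ Gita ∩ Zane ∩ Sven: 09:45-10:05, 10:15-11:45, 14:45-16:30.
Freya ∩ Alice ∩ Mei ∩ Gita ∩ Zane ∩ Sven ∩ Ximena: 09:45-10:05, 10:15-11:45, 14:45-16:30.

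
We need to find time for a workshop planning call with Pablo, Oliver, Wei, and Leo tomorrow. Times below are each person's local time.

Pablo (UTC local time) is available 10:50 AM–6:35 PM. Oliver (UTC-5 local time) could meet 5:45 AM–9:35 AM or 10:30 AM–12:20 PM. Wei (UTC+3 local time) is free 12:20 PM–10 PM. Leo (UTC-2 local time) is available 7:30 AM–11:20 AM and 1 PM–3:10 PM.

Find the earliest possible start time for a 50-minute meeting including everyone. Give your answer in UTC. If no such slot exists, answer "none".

10:50

Pablo in UTC: 10:50-18:35.
Oliver in UTC: 10:45-14:35, 15:30-17:20 (add 5h to convert from UTC-5).
Wei in UTC: 09:20-19:00 (subtract 3h to convert from UTC+3).
Leo in UTC: 09:30-13:20, 15:00-17:10 (add 2h to convert from UTC-2).
Pablo ∩ Oliver: 10:50-14:35, 15:30-17:20.
Pablo ∩ Oliver ∩ Wei: 10:50-14:35, 15:30-17:20.
Pablo ∩ Oliver ∩ Wei ∩ Leo: 10:50-13:20, 15:30-17:10.
Those are the intersection windows.
The first common window of at least 50 minutes is 10:50-13:20, so the earliest start is 10:50.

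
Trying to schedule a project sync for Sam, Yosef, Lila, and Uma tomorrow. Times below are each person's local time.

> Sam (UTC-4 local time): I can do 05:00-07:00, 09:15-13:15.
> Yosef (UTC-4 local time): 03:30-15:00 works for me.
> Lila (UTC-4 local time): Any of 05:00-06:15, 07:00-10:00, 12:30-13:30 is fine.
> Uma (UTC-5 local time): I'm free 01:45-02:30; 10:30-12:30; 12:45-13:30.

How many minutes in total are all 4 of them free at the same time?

45

Sam in UTC: 09:00-11:00, 13:15-17:15 (add 4h to convert from UTC-4).
Yosef in UTC: 07:30-19:00 (add 4h to convert from UTC-4).
Lila in UTC: 09:00-10:15, 11:00-14:00, 16:30-17:30 (add 4h to convert from UTC-4).
Uma in UTC: 06:45-07:30, 15:30-17:30, 17:45-18:30 (add 5h to convert from UTC-5).
Sam ∩ Yosef: 09:00-11:00, 13:15-17:15.
Sam ∩ Yosef ∩ Lila: 09:00-10:15, 13:15-14:00, 16:30-17:15.
Sam ∩ Yosef ∩ Lila ∩ Uma: 16:30-17:15.
So the common availability across everyone is 16:30-17:15.
That's a single block of 45 minutes.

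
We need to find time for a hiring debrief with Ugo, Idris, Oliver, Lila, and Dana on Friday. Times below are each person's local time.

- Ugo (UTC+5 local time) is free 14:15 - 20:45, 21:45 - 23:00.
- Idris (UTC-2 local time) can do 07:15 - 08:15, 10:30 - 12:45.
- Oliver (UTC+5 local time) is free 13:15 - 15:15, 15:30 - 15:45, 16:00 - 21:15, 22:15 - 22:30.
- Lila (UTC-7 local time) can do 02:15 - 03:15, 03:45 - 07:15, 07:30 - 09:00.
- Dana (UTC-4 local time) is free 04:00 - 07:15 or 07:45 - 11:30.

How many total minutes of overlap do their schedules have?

180

Ugo in UTC: 09:15-15:45, 16:45-18:00 (subtract 5h to convert from UTC+5).
Idris in UTC: 09:15-10:15, 12:30-14:45 (add 2h to convert from UTC-2).
Oliver in UTC: 08:15-10:15, 10:30-10:45, 11:00-16:15, 17:15-17:30 (subtract 5h to convert from UTC+5).
Lila in UTC: 09:15-10:15, 10:45-14:15, 14:30-16:00 (add 7h to convert from UTC-7).
Dana in UTC: 08:00-11:15, 11:45-15:30 (add 4h to convert from UTC-4).
Ugo ∩ Idris: 09:15-10:15, 12:30-14:45.
Ugo ∩ Idris ∩ Oliver: 09:15-10:15, 12:30-14:45.
Ugo ∩ Idris ∩ Oliver ∩ Lila: 09:15-10:15, 12:30-14:15, 14:30-14:45.
Ugo ∩ Idris ∩ Oliver ∩ Lila ∩ Dana: 09:15-10:15, 12:30-14:15, 14:30-14:45.
Summing the common windows: 60 + 105 + 15 = 180 minutes.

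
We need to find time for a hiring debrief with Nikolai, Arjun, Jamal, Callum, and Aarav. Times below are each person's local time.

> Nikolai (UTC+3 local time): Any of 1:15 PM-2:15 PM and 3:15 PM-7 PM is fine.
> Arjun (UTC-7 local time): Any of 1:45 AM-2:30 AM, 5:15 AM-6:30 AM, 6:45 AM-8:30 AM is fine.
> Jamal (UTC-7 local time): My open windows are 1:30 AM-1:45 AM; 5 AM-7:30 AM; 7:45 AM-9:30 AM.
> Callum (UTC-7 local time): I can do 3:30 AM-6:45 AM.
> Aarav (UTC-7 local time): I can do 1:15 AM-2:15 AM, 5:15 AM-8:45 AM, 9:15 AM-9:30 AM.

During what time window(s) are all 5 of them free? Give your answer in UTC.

12:15-13:30

Nikolai in UTC: 10:15-11:15, 12:15-16:00 (subtract 3h to convert from UTC+3).
Arjun in UTC: 08:45-09:30, 12:15-13:30, 13:45-15:30 (add 7h to convert from UTC-7).
Jamal in UTC: 08:30-08:45, 12:00-14:30, 14:45-16:30 (add 7h to convert from UTC-7).
Callum in UTC: 10:30-13:45 (add 7h to convert from UTC-7).
Aarav in UTC: 08:15-09:15, 12:15-15:45, 16:15-16:30 (add 7h to convert from UTC-7).
Nikolai ∩ Arjun: 12:15-13:30, 13:45-15:30.
Nikolai ∩ Arjun ∩ Jamal: 12:15-13:30, 13:45-14:30, 14:45-15:30.
Nikolai ∩ Arjun ∩ Jamal ∩ Callum: 12:15-13:30.
Nikolai ∩ Arjun ∩ Jamal ∩ Callum ∩ Aarav: 12:15-13:30.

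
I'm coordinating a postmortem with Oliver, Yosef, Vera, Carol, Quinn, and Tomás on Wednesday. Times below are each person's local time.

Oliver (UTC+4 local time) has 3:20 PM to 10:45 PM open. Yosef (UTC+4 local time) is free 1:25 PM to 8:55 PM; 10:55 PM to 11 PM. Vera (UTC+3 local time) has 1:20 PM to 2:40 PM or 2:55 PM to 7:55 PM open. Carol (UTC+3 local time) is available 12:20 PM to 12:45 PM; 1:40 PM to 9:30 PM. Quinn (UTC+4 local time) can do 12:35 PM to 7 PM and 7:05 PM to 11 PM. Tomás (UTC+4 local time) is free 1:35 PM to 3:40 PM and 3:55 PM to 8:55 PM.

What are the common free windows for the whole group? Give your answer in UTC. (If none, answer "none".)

11:20-11:40, 11:55-15:00, 15:05-16:55

Oliver in UTC: 11:20-18:45 (subtract 4h to convert from UTC+4).
Yosef in UTC: 09:25-16:55, 18:55-19:00 (subtract 4h to convert from UTC+4).
Vera in UTC: 10:20-11:40, 11:55-16:55 (subtract 3h to convert from UTC+3).
Carol in UTC: 09:20-09:45, 10:40-18:30 (subtract 3h to convert from UTC+3).
Quinn in UTC: 08:35-15:00, 15:05-19:00 (subtract 4h to convert from UTC+4).
Tomás in UTC: 09:35-11:40, 11:55-16:55 (subtract 4h to convert from UTC+4).
Oliver ∩ Yosef: 11:20-16:55.
Oliver ∩ Yosef ∩ Vera: 11:20-11:40, 11:55-16:55.
Oliver ∩ Yosef ∩ Vera ∩ Carol: 11:20-11:40, 11:55-16:55.
Oliver ∩ Yosef ∩ Vera ∩ Carol ∩ Quinn: 11:20-11:40, 11:55-15:00, 15:05-16:55.
Oliver ∩ Yosef ∩ Vera ∩ Carol ∩ Quinn ∩ Tomás: 11:20-11:40, 11:55-15:00, 15:05-16:55.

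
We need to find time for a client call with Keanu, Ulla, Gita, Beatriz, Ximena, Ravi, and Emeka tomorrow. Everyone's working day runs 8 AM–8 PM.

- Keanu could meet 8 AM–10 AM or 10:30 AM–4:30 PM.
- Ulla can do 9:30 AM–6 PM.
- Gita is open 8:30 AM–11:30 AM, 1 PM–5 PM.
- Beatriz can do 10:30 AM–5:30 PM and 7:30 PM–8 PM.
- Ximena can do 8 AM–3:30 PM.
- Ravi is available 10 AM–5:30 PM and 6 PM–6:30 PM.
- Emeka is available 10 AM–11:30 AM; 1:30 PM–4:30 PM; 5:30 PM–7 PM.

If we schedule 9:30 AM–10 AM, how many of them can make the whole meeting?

4

Keanu, Ulla, Gita, and Ximena can make the full 09:30-10:00 slot — that's 4.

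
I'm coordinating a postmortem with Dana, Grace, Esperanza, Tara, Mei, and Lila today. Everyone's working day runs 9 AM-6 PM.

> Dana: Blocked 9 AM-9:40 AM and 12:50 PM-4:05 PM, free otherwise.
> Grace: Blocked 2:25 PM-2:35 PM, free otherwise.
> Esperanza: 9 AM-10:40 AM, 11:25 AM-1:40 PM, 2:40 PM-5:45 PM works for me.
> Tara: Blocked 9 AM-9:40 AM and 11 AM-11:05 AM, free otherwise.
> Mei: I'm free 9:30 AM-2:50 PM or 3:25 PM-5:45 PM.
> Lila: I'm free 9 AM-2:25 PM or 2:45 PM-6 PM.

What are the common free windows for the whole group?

Dana free: 09:40-12:50, 16:05-18:00 (invert busy blocks within the working day).
Grace free: 09:00-14:25, 14:35-18:00 (invert busy blocks within the working day).
Esperanza free: 09:00-10:40, 11:25-13:40, 14:40-17:45.
Tara free: 09:40-11:00, 11:05-18:00 (invert busy blocks within the working day).
Mei free: 09:30-14:50, 15:25-17:45.
Lila free: 09:00-14:25, 14:45-18:00.
Dana ∩ Grace: 09:40-12:50, 16:05-18:00.
Dana ∩ Grace ∩ Esperanza: 09:40-10:40, 11:25-12:50, 16:05-17:45.
Dana ∩ Grace ∩ Esperanza ∩ Tara: 09:40-10:40, 11:25-12:50, 16:05-17:45.
Dana ∩ Grace ∩ Esperanza ∩ Tara ∩ Mei: 09:40-10:40, 11:25-12:50, 16:05-17:45.
Dana ∩ Grace ∩ Esperanza ∩ Tara ∩ Mei ∩ Lila: 09:40-10:40, 11:25-12:50, 16:05-17:45.
So the common availability across everyone is 09:40-10:40, 11:25-12:50, 16:05-17:45.

09:40-10:40, 11:25-12:50, 16:05-17:45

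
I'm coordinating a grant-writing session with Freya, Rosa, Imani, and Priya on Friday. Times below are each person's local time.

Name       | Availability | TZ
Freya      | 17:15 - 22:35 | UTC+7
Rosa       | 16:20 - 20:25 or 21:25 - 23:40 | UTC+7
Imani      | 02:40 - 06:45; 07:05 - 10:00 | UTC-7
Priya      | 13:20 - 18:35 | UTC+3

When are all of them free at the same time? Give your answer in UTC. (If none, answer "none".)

10:20-13:25, 14:25-15:35

Freya in UTC: 10:15-15:35 (subtract 7h to convert from UTC+7).
Rosa in UTC: 09:20-13:25, 14:25-16:40 (subtract 7h to convert from UTC+7).
Imani in UTC: 09:40-13:45, 14:05-17:00 (add 7h to convert from UTC-7).
Priya in UTC: 10:20-15:35 (subtract 3h to convert from UTC+3).
Freya ∩ Rosa: 10:15-13:25, 14:25-15:35.
Freya ∩ Rosa ∩ Imani: 10:15-13:25, 14:25-15:35.
Freya ∩ Rosa ∩ Imani ∩ Priya: 10:20-13:25, 14:25-15:35.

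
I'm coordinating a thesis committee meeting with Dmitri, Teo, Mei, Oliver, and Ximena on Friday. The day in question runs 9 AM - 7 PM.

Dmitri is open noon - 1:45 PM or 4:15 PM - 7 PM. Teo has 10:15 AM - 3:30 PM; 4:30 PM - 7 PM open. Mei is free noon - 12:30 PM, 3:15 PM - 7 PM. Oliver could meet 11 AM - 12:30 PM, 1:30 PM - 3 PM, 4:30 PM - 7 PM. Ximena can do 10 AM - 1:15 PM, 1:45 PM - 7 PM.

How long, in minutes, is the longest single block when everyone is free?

Dmitri ∩ Teo: 12:00-13:45, 16:30-19:00.
Dmitri ∩ Teo ∩ Mei: 12:00-12:30, 16:30-19:00.
Dmitri ∩ Teo ∩ Mei ∩ Oliver: 12:00-12:30, 16:30-19:00.
Dmitri ∩ Teo ∩ Mei ∩ Oliver ∩ Ximena: 12:00-12:30, 16:30-19:00.
Those are the intersection windows.
The longest is 16:30-19:00 at 150 minutes.

150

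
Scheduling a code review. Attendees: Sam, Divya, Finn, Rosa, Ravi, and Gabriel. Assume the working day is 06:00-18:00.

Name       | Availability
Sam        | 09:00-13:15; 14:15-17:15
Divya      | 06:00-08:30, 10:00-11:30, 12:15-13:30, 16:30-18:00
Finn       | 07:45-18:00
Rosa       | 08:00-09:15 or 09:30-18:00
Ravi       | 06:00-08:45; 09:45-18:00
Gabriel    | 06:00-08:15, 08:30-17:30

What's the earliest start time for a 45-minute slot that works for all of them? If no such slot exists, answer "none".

10:00

Sam ∩ Divya: 10:00-11:30, 12:15-13:15, 16:30-17:15.
Sam ∩ Divya ∩ Finn: 10:00-11:30, 12:15-13:15, 16:30-17:15.
Sam ∩ Divya ∩ Finn ∩ Rosa: 10:00-11:30, 12:15-13:15, 16:30-17:15.
Sam ∩ Divya ∩ Finn ∩ Rosa ∩ Ravi: 10:00-11:30, 12:15-13:15, 16:30-17:15.
Sam ∩ Divya ∩ Finn ∩ Rosa ∩ Ravi ∩ Gabriel: 10:00-11:30, 12:15-13:15, 16:30-17:15.
Those are the intersection windows.
The first common window of at least 45 minutes is 10:00-11:30, so the earliest start is 10:00.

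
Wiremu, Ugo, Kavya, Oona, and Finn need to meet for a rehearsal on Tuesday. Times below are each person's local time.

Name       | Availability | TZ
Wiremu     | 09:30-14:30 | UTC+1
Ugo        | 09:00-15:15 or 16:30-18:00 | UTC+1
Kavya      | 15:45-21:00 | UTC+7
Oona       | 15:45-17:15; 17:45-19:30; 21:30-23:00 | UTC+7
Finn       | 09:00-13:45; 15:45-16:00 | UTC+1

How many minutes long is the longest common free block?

105

Wiremu in UTC: 08:30-13:30 (subtract 1h to convert from UTC+1).
Ugo in UTC: 08:00-14:15, 15:30-17:00 (subtract 1h to convert from UTC+1).
Kavya in UTC: 08:45-14:00 (subtract 7h to convert from UTC+7).
Oona in UTC: 08:45-10:15, 10:45-12:30, 14:30-16:00 (subtract 7h to convert from UTC+7).
Finn in UTC: 08:00-12:45, 14:45-15:00 (subtract 1h to convert from UTC+1).
Wiremu ∩ Ugo: 08:30-13:30.
Wiremu ∩ Ugo ∩ Kavya: 08:45-13:30.
Wiremu ∩ Ugo ∩ Kavya ∩ Oona: 08:45-10:15, 10:45-12:30.
Wiremu ∩ Ugo ∩ Kavya ∩ Oona ∩ Finn: 08:45-10:15, 10:45-12:30.
Those are the intersection windows.
The longest is 10:45-12:30 at 105 minutes.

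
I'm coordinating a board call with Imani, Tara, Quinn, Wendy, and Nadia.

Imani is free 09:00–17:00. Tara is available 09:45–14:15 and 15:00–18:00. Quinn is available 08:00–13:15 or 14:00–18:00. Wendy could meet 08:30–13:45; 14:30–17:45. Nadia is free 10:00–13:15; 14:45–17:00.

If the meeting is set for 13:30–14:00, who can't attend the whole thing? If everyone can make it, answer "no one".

Nadia, Quinn, Wendy

Imani: free for 13:30-14:00. Tara: free for 13:30-14:00. Quinn: not fully free for 13:30-14:00. Wendy: not fully free for 13:30-14:00. Nadia: not fully free for 13:30-14:00.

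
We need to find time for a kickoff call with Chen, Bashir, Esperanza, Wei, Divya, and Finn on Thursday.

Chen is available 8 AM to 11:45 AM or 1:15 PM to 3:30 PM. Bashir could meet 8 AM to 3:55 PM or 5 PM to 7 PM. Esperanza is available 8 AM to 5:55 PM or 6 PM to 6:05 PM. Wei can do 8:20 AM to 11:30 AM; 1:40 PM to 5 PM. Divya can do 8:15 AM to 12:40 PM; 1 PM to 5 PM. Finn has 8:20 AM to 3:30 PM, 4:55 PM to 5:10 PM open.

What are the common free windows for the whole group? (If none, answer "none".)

08:20-11:30, 13:40-15:30

Chen ∩ Bashir: 08:00-11:45, 13:15-15:30.
Chen ∩ Bashir ∩ Esperanza: 08:00-11:45, 13:15-15:30.
Chen ∩ Bashir ∩ Esperanza ∩ Wei: 08:20-11:30, 13:40-15:30.
Chen ∩ Bashir ∩ Esperanza ∩ Wei ∩ Divya: 08:20-11:30, 13:40-15:30.
Chen ∩ Bashir ∩ Esperanza ∩ Wei ∩ Divya ∩ Finn: 08:20-11:30, 13:40-15:30.
Those are the intersection windows.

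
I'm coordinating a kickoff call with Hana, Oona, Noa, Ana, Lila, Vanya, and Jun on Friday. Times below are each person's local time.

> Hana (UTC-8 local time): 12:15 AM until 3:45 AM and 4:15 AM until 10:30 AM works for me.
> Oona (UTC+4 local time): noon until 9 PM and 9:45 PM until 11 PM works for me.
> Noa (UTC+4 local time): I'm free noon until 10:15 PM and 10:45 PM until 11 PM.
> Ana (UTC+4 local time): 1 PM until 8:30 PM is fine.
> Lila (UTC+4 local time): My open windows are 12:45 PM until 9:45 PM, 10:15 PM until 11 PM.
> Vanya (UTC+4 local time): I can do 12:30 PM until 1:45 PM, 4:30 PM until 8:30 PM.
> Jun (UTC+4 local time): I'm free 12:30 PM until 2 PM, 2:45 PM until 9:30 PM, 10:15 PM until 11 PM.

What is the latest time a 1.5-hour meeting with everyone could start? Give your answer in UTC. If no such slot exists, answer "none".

15:00

Hana in UTC: 08:15-11:45, 12:15-18:30 (add 8h to convert from UTC-8).
Oona in UTC: 08:00-17:00, 17:45-19:00 (subtract 4h to convert from UTC+4).
Noa in UTC: 08:00-18:15, 18:45-19:00 (subtract 4h to convert from UTC+4).
Ana in UTC: 09:00-16:30 (subtract 4h to convert from UTC+4).
Lila in UTC: 08:45-17:45, 18:15-19:00 (subtract 4h to convert from UTC+4).
Vanya in UTC: 08:30-09:45, 12:30-16:30 (subtract 4h to convert from UTC+4).
Jun in UTC: 08:30-10:00, 10:45-17:30, 18:15-19:00 (subtract 4h to convert from UTC+4).
Hana ∩ Oona: 08:15-11:45, 12:15-17:00, 17:45-18:30.
Hana ∩ Oona ∩ Noa: 08:15-11:45, 12:15-17:00, 17:45-18:15.
Hana ∩ Oona ∩ Noa ∩ Ana: 09:00-11:45, 12:15-16:30.
Hana ∩ Oona ∩ Noa ∩ Ana ∩ Lila: 09:00-11:45, 12:15-16:30.
Hana ∩ Oona ∩ Noa ∩ Ana ∩ Lila ∩ Vanya: 09:00-09:45, 12:30-16:30.
Hana ∩ Oona ∩ Noa ∩ Ana ∩ Lila ∩ Vanya ∩ Jun: 09:00-09:45, 12:30-16:30.
The last common window of at least 90 minutes is 12:30-16:30; a 90-minute meeting can start as late as 15:00 and still end by 16:30.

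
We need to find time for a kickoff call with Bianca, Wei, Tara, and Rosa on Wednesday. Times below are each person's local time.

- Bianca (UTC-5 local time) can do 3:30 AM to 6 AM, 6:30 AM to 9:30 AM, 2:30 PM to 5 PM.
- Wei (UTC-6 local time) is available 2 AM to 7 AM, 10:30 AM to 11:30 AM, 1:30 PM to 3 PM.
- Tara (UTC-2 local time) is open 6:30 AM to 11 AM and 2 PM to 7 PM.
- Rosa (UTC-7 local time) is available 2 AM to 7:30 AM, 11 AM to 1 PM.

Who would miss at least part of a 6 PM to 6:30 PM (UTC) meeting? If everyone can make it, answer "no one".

Bianca in UTC: 08:30-11:00, 11:30-14:30, 19:30-22:00 (add 5h to convert from UTC-5).
Wei in UTC: 08:00-13:00, 16:30-17:30, 19:30-21:00 (add 6h to convert from UTC-6).
Tara in UTC: 08:30-13:00, 16:00-21:00 (add 2h to convert from UTC-2).
Rosa in UTC: 09:00-14:30, 18:00-20:00 (add 7h to convert from UTC-7).
Bianca: not fully free for 18:00-18:30. Wei: not fully free for 18:00-18:30. Tara: free for 18:00-18:30. Rosa: free for 18:00-18:30.

Bianca, Wei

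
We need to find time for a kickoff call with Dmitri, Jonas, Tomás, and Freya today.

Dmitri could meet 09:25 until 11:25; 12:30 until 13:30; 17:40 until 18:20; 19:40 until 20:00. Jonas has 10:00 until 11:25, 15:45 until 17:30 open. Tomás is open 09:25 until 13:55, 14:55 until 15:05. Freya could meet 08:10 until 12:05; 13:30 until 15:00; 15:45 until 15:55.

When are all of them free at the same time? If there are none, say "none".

10:00-11:25

Dmitri ∩ Jonas: 10:00-11:25.
Dmitri ∩ Jonas ∩ Tomás: 10:00-11:25.
Dmitri ∩ Jonas ∩ Tomás ∩ Freya: 10:00-11:25.
Those are the intersection windows.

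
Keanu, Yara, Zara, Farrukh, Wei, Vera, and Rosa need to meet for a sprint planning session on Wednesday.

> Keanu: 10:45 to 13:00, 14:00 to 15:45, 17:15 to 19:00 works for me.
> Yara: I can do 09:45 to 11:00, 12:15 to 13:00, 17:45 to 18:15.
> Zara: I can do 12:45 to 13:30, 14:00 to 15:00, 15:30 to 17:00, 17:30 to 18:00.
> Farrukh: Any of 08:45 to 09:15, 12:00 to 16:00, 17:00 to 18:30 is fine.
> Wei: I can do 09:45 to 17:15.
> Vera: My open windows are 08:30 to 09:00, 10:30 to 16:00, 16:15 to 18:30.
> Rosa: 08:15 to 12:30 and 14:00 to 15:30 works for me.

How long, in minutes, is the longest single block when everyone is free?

0

Keanu ∩ Yara: 10:45-11:00, 12:15-13:00, 17:45-18:15.
Keanu ∩ Yara ∩ Zara: 12:45-13:00, 17:45-18:00.
Keanu ∩ Yara ∩ Zara ∩ Farrukh: 12:45-13:00, 17:45-18:00.
Keanu ∩ Yara ∩ Zara ∩ Farrukh ∩ Wei: 12:45-13:00.
Keanu ∩ Yara ∩ Zara ∩ Farrukh ∩ Wei ∩ Vera: 12:45-13:00.
Keanu ∩ Yara ∩ Zara ∩ Farrukh ∩ Wei ∩ Vera ∩ Rosa: ∅.
There is no time when everyone is free.
No common window exists, so the longest block is 0 minutes.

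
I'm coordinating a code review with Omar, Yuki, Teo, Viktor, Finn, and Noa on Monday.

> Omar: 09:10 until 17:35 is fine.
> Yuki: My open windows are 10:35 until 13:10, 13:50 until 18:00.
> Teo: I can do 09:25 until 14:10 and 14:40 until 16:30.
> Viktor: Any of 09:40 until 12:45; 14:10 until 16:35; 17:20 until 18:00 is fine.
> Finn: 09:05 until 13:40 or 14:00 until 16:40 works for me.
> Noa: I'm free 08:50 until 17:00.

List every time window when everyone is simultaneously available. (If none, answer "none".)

Omar ∩ Yuki: 10:35-13:10, 13:50-17:35.
Omar ∩ Yuki ∩ Teo: 10:35-13:10, 13:50-14:10, 14:40-16:30.
Omar ∩ Yuki ∩ Teo ∩ Viktor: 10:35-12:45, 14:40-16:30.
Omar ∩ Yuki ∩ Teo ∩ Viktor ∩ Finn: 10:35-12:45, 14:40-16:30.
Omar ∩ Yuki ∩ Teo ∩ Viktor ∩ Finn ∩ Noa: 10:35-12:45, 14:40-16:30.

10:35-12:45, 14:40-16:30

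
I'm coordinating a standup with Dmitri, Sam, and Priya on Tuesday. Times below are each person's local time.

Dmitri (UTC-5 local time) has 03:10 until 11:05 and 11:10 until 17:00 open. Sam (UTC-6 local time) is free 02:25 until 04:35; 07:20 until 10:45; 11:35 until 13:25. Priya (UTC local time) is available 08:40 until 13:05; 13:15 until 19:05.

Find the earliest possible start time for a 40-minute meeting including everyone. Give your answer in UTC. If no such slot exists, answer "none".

Dmitri in UTC: 08:10-16:05, 16:10-22:00 (add 5h to convert from UTC-5).
Sam in UTC: 08:25-10:35, 13:20-16:45, 17:35-19:25 (add 6h to convert from UTC-6).
Priya in UTC: 08:40-13:05, 13:15-19:05.
Dmitri ∩ Sam: 08:25-10:35, 13:20-16:05, 16:10-16:45, 17:35-19:25.
Dmitri ∩ Sam ∩ Priya: 08:40-10:35, 13:20-16:05, 16:10-16:45, 17:35-19:05.
The first common window of at least 40 minutes is 08:40-10:35, so the earliest start is 08:40.

08:40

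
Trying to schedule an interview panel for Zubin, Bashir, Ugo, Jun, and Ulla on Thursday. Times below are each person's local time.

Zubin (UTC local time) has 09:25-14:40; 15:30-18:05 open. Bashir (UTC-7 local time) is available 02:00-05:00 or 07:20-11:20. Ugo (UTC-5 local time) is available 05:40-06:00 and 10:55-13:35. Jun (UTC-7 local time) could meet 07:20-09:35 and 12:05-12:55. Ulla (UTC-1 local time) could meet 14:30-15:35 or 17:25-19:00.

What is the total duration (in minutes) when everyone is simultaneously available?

Zubin in UTC: 09:25-14:40, 15:30-18:05.
Bashir in UTC: 09:00-12:00, 14:20-18:20 (add 7h to convert from UTC-7).
Ugo in UTC: 10:40-11:00, 15:55-18:35 (add 5h to convert from UTC-5).
Jun in UTC: 14:20-16:35, 19:05-19:55 (add 7h to convert from UTC-7).
Ulla in UTC: 15:30-16:35, 18:25-20:00 (add 1h to convert from UTC-1).
Zubin ∩ Bashir: 09:25-12:00, 14:20-14:40, 15:30-18:05.
Zubin ∩ Bashir ∩ Ugo: 10:40-11:00, 15:55-18:05.
Zubin ∩ Bashir ∩ Ugo ∩ Jun: 15:55-16:35.
Zubin ∩ Bashir ∩ Ugo ∩ Jun ∩ Ulla: 15:55-16:35.
Those are the intersection windows.
That's a single block of 40 minutes.

40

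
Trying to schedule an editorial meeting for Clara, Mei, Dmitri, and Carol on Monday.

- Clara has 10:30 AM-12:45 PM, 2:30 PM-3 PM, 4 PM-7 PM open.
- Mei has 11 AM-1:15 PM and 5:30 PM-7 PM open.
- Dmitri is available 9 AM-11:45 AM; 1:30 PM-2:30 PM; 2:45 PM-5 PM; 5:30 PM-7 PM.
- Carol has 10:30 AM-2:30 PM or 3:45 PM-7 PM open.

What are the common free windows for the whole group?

Clara ∩ Mei: 11:00-12:45, 17:30-19:00.
Clara ∩ Mei ∩ Dmitri: 11:00-11:45, 17:30-19:00.
Clara ∩ Mei ∩ Dmitri ∩ Carol: 11:00-11:45, 17:30-19:00.

11:00-11:45, 17:30-19:00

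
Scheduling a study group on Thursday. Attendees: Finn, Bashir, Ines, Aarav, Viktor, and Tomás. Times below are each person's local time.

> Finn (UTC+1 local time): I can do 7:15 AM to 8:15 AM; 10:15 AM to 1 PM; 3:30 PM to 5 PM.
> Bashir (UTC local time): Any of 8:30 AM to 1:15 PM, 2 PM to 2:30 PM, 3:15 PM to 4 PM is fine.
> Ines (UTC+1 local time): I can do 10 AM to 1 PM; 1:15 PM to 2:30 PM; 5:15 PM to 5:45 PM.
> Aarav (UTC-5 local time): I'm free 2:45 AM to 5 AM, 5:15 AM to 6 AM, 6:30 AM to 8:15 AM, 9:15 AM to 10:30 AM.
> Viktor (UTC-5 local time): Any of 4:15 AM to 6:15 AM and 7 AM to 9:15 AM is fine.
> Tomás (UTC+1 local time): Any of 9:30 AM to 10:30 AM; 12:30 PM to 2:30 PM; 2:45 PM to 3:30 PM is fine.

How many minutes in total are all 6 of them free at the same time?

Finn in UTC: 06:15-07:15, 09:15-12:00, 14:30-16:00 (subtract 1h to convert from UTC+1).
Bashir in UTC: 08:30-13:15, 14:00-14:30, 15:15-16:00.
Ines in UTC: 09:00-12:00, 12:15-13:30, 16:15-16:45 (subtract 1h to convert from UTC+1).
Aarav in UTC: 07:45-10:00, 10:15-11:00, 11:30-13:15, 14:15-15:30 (add 5h to convert from UTC-5).
Viktor in UTC: 09:15-11:15, 12:00-14:15 (add 5h to convert from UTC-5).
Tomás in UTC: 08:30-09:30, 11:30-13:30, 13:45-14:30 (subtract 1h to convert from UTC+1).
Finn ∩ Bashir: 09:15-12:00, 15:15-16:00.
Finn ∩ Bashir ∩ Ines: 09:15-12:00.
Finn ∩ Bashir ∩ Ines ∩ Aarav: 09:15-10:00, 10:15-11:00, 11:30-12:00.
Finn ∩ Bashir ∩ Ines ∩ Aarav ∩ Viktor: 09:15-10:00, 10:15-11:00.
Finn ∩ Bashir ∩ Ines ∩ Aarav ∩ Viktor ∩ Tomás: 09:15-09:30.
That's a single block of 15 minutes.

15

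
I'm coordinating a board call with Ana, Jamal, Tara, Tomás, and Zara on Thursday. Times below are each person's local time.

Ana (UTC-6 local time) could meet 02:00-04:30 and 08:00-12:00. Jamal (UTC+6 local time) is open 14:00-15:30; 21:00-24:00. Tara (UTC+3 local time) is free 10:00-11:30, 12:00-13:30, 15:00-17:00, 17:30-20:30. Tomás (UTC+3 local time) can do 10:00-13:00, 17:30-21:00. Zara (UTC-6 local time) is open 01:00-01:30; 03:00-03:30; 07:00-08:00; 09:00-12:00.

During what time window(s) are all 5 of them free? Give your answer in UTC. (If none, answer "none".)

09:00-09:30, 15:00-17:30

Ana in UTC: 08:00-10:30, 14:00-18:00 (add 6h to convert from UTC-6).
Jamal in UTC: 08:00-09:30, 15:00-18:00 (subtract 6h to convert from UTC+6).
Tara in UTC: 07:00-08:30, 09:00-10:30, 12:00-14:00, 14:30-17:30 (subtract 3h to convert from UTC+3).
Tomás in UTC: 07:00-10:00, 14:30-18:00 (subtract 3h to convert from UTC+3).
Zara in UTC: 07:00-07:30, 09:00-09:30, 13:00-14:00, 15:00-18:00 (add 6h to convert from UTC-6).
Ana ∩ Jamal: 08:00-09:30, 15:00-18:00.
Ana ∩ Jamal ∩ Tara: 08:00-08:30, 09:00-09:30, 15:00-17:30.
Ana ∩ Jamal ∩ Tara ∩ Tomás: 08:00-08:30, 09:00-09:30, 15:00-17:30.
Ana ∩ Jamal ∩ Tara ∩ Tomás ∩ Zara: 09:00-09:30, 15:00-17:30.
Those are the intersection windows.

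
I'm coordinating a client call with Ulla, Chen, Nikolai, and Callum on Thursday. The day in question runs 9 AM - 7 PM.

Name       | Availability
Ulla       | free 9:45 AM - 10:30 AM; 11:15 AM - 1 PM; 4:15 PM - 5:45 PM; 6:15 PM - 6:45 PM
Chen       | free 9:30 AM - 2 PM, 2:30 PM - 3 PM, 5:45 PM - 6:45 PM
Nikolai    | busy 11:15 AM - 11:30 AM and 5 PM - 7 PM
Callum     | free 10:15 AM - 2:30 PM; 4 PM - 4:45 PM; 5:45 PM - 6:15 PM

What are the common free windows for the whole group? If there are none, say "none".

Ulla free: 09:45-10:30, 11:15-13:00, 16:15-17:45, 18:15-18:45.
Chen free: 09:30-14:00, 14:30-15:00, 17:45-18:45.
Nikolai free: 09:00-11:15, 11:30-17:00 (invert busy blocks within the working day).
Callum free: 10:15-14:30, 16:00-16:45, 17:45-18:15.
Ulla ∩ Chen: 09:45-10:30, 11:15-13:00, 18:15-18:45.
Ulla ∩ Chen ∩ Nikolai: 09:45-10:30, 11:30-13:00.
Ulla ∩ Chen ∩ Nikolai ∩ Callum: 10:15-10:30, 11:30-13:00.

10:15-10:30, 11:30-13:00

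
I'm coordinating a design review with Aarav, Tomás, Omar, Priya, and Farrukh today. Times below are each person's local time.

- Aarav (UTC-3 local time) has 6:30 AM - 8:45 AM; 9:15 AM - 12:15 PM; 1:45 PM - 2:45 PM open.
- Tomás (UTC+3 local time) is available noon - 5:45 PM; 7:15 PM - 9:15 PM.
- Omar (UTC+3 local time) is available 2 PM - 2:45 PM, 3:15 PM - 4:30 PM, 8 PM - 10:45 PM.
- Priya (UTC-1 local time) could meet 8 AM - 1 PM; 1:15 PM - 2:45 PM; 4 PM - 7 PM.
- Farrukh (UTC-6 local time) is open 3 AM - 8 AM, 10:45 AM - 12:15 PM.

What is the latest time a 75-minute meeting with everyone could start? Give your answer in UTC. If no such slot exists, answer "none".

Aarav in UTC: 09:30-11:45, 12:15-15:15, 16:45-17:45 (add 3h to convert from UTC-3).
Tomás in UTC: 09:00-14:45, 16:15-18:15 (subtract 3h to convert from UTC+3).
Omar in UTC: 11:00-11:45, 12:15-13:30, 17:00-19:45 (subtract 3h to convert from UTC+3).
Priya in UTC: 09:00-14:00, 14:15-15:45, 17:00-20:00 (add 1h to convert from UTC-1).
Farrukh in UTC: 09:00-14:00, 16:45-18:15 (add 6h to convert from UTC-6).
Aarav ∩ Tomás: 09:30-11:45, 12:15-14:45, 16:45-17:45.
Aarav ∩ Tomás ∩ Omar: 11:00-11:45, 12:15-13:30, 17:00-17:45.
Aarav ∩ Tomás ∩ Omar ∩ Priya: 11:00-11:45, 12:15-13:30, 17:00-17:45.
Aarav ∩ Tomás ∩ Omar ∩ Priya ∩ Farrukh: 11:00-11:45, 12:15-13:30, 17:00-17:45.
The last common window of at least 75 minutes is 12:15-13:30; a 75-minute meeting can start as late as 12:15 and still end by 13:30.

12:15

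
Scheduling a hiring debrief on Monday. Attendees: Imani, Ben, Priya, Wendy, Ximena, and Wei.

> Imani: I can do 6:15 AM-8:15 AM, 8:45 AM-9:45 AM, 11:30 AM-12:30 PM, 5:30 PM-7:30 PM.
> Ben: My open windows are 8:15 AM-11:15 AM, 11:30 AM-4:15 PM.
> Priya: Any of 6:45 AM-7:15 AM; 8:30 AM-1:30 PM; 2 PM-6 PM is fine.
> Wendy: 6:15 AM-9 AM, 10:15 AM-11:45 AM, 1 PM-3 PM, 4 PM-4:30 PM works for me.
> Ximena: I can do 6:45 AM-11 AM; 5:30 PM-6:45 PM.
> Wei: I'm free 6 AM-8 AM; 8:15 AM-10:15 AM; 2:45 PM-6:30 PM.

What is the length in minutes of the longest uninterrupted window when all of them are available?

15

Imani ∩ Ben: 08:45-09:45, 11:30-12:30.
Imani ∩ Ben ∩ Priya: 08:45-09:45, 11:30-12:30.
Imani ∩ Ben ∩ Priya ∩ Wendy: 08:45-09:00, 11:30-11:45.
Imani ∩ Ben ∩ Priya ∩ Wendy ∩ Ximena: 08:45-09:00.
Imani ∩ Ben ∩ Priya ∩ Wendy ∩ Ximena ∩ Wei: 08:45-09:00.
So the common availability across everyone is 08:45-09:00.
The longest is 08:45-09:00 at 15 minutes.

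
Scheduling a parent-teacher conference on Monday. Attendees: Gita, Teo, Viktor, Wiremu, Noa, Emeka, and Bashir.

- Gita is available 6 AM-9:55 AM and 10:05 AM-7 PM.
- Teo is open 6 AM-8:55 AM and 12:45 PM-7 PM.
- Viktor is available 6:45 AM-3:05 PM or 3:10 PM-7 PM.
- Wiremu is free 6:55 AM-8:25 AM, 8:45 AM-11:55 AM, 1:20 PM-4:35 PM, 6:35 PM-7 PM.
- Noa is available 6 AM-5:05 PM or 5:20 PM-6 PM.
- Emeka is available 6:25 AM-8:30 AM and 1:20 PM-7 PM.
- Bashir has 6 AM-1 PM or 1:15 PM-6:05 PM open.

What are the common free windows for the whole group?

06:55-08:25, 13:20-15:05, 15:10-16:35

Gita ∩ Teo: 06:00-08:55, 12:45-19:00.
Gita ∩ Teo ∩ Viktor: 06:45-08:55, 12:45-15:05, 15:10-19:00.
Gita ∩ Teo ∩ Viktor ∩ Wiremu: 06:55-08:25, 08:45-08:55, 13:20-15:05, 15:10-16:35, 18:35-19:00.
Gita ∩ Teo ∩ Viktor ∩ Wiremu ∩ Noa: 06:55-08:25, 08:45-08:55, 13:20-15:05, 15:10-16:35.
Gita ∩ Teo ∩ Viktor ∩ Wiremu ∩ Noa ∩ Emeka: 06:55-08:25, 13:20-15:05, 15:10-16:35.
Gita ∩ Teo ∩ Viktor ∩ Wiremu ∩ Noa ∩ Emeka ∩ Bashir: 06:55-08:25, 13:20-15:05, 15:10-16:35.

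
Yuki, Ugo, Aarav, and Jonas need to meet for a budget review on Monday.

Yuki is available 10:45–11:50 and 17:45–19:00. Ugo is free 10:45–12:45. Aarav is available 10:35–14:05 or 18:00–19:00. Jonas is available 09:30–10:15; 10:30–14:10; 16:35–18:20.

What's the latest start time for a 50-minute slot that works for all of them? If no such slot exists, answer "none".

Yuki ∩ Ugo: 10:45-11:50.
Yuki ∩ Ugo ∩ Aarav: 10:45-11:50.
Yuki ∩ Ugo ∩ Aarav ∩ Jonas: 10:45-11:50.
The last common window of at least 50 minutes is 10:45-11:50; a 50-minute meeting can start as late as 11:00 and still end by 11:50.

11:00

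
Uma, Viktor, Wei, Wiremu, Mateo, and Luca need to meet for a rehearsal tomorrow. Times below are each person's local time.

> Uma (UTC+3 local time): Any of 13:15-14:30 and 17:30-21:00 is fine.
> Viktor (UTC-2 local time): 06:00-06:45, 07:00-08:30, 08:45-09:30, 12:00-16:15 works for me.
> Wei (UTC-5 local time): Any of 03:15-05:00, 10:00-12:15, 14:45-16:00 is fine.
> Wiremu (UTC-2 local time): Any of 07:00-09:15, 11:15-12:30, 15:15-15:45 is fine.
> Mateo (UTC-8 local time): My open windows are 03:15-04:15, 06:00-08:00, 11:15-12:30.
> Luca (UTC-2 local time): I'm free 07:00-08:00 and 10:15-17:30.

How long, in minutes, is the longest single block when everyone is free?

Uma in UTC: 10:15-11:30, 14:30-18:00 (subtract 3h to convert from UTC+3).
Viktor in UTC: 08:00-08:45, 09:00-10:30, 10:45-11:30, 14:00-18:15 (add 2h to convert from UTC-2).
Wei in UTC: 08:15-10:00, 15:00-17:15, 19:45-21:00 (add 5h to convert from UTC-5).
Wiremu in UTC: 09:00-11:15, 13:15-14:30, 17:15-17:45 (add 2h to convert from UTC-2).
Mateo in UTC: 11:15-12:15, 14:00-16:00, 19:15-20:30 (add 8h to convert from UTC-8).
Luca in UTC: 09:00-10:00, 12:15-19:30 (add 2h to convert from UTC-2).
Uma ∩ Viktor: 10:15-10:30, 10:45-11:30, 14:30-18:00.
Uma ∩ Viktor ∩ Wei: 15:00-17:15.
Uma ∩ Viktor ∩ Wei ∩ Wiremu: ∅.
Uma ∩ Viktor ∩ Wei ∩ Wiremu ∩ Mateo: ∅.
Uma ∩ Viktor ∩ Wei ∩ Wiremu ∩ Mateo ∩ Luca: ∅.
There is no time when everyone is free.
No common window exists, so the longest block is 0 minutes.

0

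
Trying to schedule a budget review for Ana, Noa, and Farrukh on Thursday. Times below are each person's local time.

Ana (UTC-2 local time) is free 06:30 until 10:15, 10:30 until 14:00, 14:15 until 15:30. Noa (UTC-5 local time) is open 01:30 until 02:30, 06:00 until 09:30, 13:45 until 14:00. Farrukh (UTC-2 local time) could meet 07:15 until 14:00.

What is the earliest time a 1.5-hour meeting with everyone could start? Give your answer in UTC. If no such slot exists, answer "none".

Ana in UTC: 08:30-12:15, 12:30-16:00, 16:15-17:30 (add 2h to convert from UTC-2).
Noa in UTC: 06:30-07:30, 11:00-14:30, 18:45-19:00 (add 5h to convert from UTC-5).
Farrukh in UTC: 09:15-16:00 (add 2h to convert from UTC-2).
Ana ∩ Noa: 11:00-12:15, 12:30-14:30.
Ana ∩ Noa ∩ Farrukh: 11:00-12:15, 12:30-14:30.
Those are the intersection windows.
The first common window of at least 90 minutes is 12:30-14:30, so the earliest start is 12:30.

12:30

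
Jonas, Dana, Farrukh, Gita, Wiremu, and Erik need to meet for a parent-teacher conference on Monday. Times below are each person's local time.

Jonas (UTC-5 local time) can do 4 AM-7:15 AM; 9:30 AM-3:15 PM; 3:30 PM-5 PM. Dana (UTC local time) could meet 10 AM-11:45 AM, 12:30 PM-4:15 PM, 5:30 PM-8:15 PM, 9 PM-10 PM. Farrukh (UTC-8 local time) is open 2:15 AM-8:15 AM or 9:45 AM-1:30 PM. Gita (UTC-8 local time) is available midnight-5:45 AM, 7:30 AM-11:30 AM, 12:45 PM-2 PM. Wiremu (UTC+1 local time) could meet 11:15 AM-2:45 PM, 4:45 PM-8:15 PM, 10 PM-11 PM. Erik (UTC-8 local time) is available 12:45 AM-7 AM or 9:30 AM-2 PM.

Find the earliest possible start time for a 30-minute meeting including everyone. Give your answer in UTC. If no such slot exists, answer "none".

Jonas in UTC: 09:00-12:15, 14:30-20:15, 20:30-22:00 (add 5h to convert from UTC-5).
Dana in UTC: 10:00-11:45, 12:30-16:15, 17:30-20:15, 21:00-22:00.
Farrukh in UTC: 10:15-16:15, 17:45-21:30 (add 8h to convert from UTC-8).
Gita in UTC: 08:00-13:45, 15:30-19:30, 20:45-22:00 (add 8h to convert from UTC-8).
Wiremu in UTC: 10:15-13:45, 15:45-19:15, 21:00-22:00 (subtract 1h to convert from UTC+1).
Erik in UTC: 08:45-15:00, 17:30-22:00 (add 8h to convert from UTC-8).
Jonas ∩ Dana: 10:00-11:45, 14:30-16:15, 17:30-20:15, 21:00-22:00.
Jonas ∩ Dana ∩ Farrukh: 10:15-11:45, 14:30-16:15, 17:45-20:15, 21:00-21:30.
Jonas ∩ Dana ∩ Farrukh ∩ Gita: 10:15-11:45, 15:30-16:15, 17:45-19:30, 21:00-21:30.
Jonas ∩ Dana ∩ Farrukh ∩ Gita ∩ Wiremu: 10:15-11:45, 15:45-16:15, 17:45-19:15, 21:00-21:30.
Jonas ∩ Dana ∩ Farrukh ∩ Gita ∩ Wiremu ∩ Erik: 10:15-11:45, 17:45-19:15, 21:00-21:30.
The first common window of at least 30 minutes is 10:15-11:45, so the earliest start is 10:15.

10:15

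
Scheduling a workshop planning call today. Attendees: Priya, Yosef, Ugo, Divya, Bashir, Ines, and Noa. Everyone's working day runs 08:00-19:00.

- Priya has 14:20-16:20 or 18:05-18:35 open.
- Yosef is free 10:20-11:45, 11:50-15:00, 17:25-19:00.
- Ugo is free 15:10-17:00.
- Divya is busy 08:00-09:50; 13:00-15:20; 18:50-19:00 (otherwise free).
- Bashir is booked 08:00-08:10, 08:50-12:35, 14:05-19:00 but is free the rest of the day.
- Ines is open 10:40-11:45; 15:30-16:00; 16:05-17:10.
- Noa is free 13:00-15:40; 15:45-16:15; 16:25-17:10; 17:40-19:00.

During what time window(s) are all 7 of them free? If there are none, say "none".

none

Priya free: 14:20-16:20, 18:05-18:35.
Yosef free: 10:20-11:45, 11:50-15:00, 17:25-19:00.
Ugo free: 15:10-17:00.
Divya free: 09:50-13:00, 15:20-18:50 (invert busy blocks within the working day).
Bashir free: 08:10-08:50, 12:35-14:05 (invert busy blocks within the working day).
Ines free: 10:40-11:45, 15:30-16:00, 16:05-17:10.
Noa free: 13:00-15:40, 15:45-16:15, 16:25-17:10, 17:40-19:00.
Priya ∩ Yosef: 14:20-15:00, 18:05-18:35.
Priya ∩ Yosef ∩ Ugo: ∅.
Priya ∩ Yosef ∩ Ugo ∩ Divya: ∅.
Priya ∩ Yosef ∩ Ugo ∩ Divya ∩ Bashir: ∅.
Priya ∩ Yosef ∩ Ugo ∩ Divya ∩ Bashir ∩ Ines: ∅.
Priya ∩ Yosef ∩ Ugo ∩ Divya ∩ Bashir ∩ Ines ∩ Noa: ∅.
There is no time when everyone is free.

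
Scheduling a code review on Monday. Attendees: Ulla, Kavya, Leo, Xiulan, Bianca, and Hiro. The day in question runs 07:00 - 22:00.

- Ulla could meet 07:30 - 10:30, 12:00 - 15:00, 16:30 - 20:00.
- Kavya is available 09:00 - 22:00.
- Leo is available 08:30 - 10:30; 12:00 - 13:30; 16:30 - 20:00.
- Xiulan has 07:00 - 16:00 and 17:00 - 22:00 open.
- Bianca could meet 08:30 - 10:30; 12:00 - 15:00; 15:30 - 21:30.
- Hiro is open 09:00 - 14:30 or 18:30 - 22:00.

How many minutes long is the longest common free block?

90

Ulla ∩ Kavya: 09:00-10:30, 12:00-15:00, 16:30-20:00.
Ulla ∩ Kavya ∩ Leo: 09:00-10:30, 12:00-13:30, 16:30-20:00.
Ulla ∩ Kavya ∩ Leo ∩ Xiulan: 09:00-10:30, 12:00-13:30, 17:00-20:00.
Ulla ∩ Kavya ∩ Leo ∩ Xiulan ∩ Bianca: 09:00-10:30, 12:00-13:30, 17:00-20:00.
Ulla ∩ Kavya ∩ Leo ∩ Xiulan ∩ Bianca ∩ Hiro: 09:00-10:30, 12:00-13:30, 18:30-20:00.
The longest is 09:00-10:30 at 90 minutes.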